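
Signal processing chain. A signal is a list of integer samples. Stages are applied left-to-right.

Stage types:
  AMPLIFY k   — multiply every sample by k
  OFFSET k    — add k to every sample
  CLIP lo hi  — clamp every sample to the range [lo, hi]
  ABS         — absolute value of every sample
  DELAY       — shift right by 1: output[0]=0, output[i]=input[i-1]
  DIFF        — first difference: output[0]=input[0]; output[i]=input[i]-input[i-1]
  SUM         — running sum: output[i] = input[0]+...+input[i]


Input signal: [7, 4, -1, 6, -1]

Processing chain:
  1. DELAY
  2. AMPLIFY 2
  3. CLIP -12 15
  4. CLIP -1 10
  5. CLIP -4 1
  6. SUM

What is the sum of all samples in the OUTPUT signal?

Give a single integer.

Input: [7, 4, -1, 6, -1]
Stage 1 (DELAY): [0, 7, 4, -1, 6] = [0, 7, 4, -1, 6] -> [0, 7, 4, -1, 6]
Stage 2 (AMPLIFY 2): 0*2=0, 7*2=14, 4*2=8, -1*2=-2, 6*2=12 -> [0, 14, 8, -2, 12]
Stage 3 (CLIP -12 15): clip(0,-12,15)=0, clip(14,-12,15)=14, clip(8,-12,15)=8, clip(-2,-12,15)=-2, clip(12,-12,15)=12 -> [0, 14, 8, -2, 12]
Stage 4 (CLIP -1 10): clip(0,-1,10)=0, clip(14,-1,10)=10, clip(8,-1,10)=8, clip(-2,-1,10)=-1, clip(12,-1,10)=10 -> [0, 10, 8, -1, 10]
Stage 5 (CLIP -4 1): clip(0,-4,1)=0, clip(10,-4,1)=1, clip(8,-4,1)=1, clip(-1,-4,1)=-1, clip(10,-4,1)=1 -> [0, 1, 1, -1, 1]
Stage 6 (SUM): sum[0..0]=0, sum[0..1]=1, sum[0..2]=2, sum[0..3]=1, sum[0..4]=2 -> [0, 1, 2, 1, 2]
Output sum: 6

Answer: 6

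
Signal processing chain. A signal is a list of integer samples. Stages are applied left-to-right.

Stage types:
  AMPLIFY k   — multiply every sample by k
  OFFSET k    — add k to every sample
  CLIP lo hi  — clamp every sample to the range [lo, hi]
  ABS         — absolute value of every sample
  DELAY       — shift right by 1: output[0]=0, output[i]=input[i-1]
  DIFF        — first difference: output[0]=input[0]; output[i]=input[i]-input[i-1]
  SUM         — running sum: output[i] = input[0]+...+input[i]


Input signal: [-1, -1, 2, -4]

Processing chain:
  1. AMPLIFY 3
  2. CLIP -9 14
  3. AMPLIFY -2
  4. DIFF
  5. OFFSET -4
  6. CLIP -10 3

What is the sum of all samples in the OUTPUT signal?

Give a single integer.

Answer: -9

Derivation:
Input: [-1, -1, 2, -4]
Stage 1 (AMPLIFY 3): -1*3=-3, -1*3=-3, 2*3=6, -4*3=-12 -> [-3, -3, 6, -12]
Stage 2 (CLIP -9 14): clip(-3,-9,14)=-3, clip(-3,-9,14)=-3, clip(6,-9,14)=6, clip(-12,-9,14)=-9 -> [-3, -3, 6, -9]
Stage 3 (AMPLIFY -2): -3*-2=6, -3*-2=6, 6*-2=-12, -9*-2=18 -> [6, 6, -12, 18]
Stage 4 (DIFF): s[0]=6, 6-6=0, -12-6=-18, 18--12=30 -> [6, 0, -18, 30]
Stage 5 (OFFSET -4): 6+-4=2, 0+-4=-4, -18+-4=-22, 30+-4=26 -> [2, -4, -22, 26]
Stage 6 (CLIP -10 3): clip(2,-10,3)=2, clip(-4,-10,3)=-4, clip(-22,-10,3)=-10, clip(26,-10,3)=3 -> [2, -4, -10, 3]
Output sum: -9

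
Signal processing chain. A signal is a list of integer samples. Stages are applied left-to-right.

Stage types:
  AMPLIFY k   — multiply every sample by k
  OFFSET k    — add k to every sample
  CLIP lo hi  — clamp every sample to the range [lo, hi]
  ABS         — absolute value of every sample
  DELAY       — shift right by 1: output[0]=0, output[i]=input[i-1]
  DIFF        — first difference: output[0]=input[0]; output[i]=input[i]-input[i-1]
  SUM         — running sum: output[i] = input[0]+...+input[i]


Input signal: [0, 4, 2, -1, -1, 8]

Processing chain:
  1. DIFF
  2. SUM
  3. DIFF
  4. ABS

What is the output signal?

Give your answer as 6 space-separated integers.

Answer: 0 4 2 3 0 9

Derivation:
Input: [0, 4, 2, -1, -1, 8]
Stage 1 (DIFF): s[0]=0, 4-0=4, 2-4=-2, -1-2=-3, -1--1=0, 8--1=9 -> [0, 4, -2, -3, 0, 9]
Stage 2 (SUM): sum[0..0]=0, sum[0..1]=4, sum[0..2]=2, sum[0..3]=-1, sum[0..4]=-1, sum[0..5]=8 -> [0, 4, 2, -1, -1, 8]
Stage 3 (DIFF): s[0]=0, 4-0=4, 2-4=-2, -1-2=-3, -1--1=0, 8--1=9 -> [0, 4, -2, -3, 0, 9]
Stage 4 (ABS): |0|=0, |4|=4, |-2|=2, |-3|=3, |0|=0, |9|=9 -> [0, 4, 2, 3, 0, 9]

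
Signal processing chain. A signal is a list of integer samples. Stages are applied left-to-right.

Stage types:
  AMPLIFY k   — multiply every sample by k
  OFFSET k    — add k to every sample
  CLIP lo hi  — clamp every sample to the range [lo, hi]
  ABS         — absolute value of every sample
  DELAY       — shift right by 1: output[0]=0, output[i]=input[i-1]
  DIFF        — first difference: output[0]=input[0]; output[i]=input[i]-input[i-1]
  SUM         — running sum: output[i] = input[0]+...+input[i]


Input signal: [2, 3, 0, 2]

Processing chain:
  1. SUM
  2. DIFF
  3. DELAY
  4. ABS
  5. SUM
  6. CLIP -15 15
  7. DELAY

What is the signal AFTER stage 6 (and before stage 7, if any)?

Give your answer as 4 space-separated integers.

Answer: 0 2 5 5

Derivation:
Input: [2, 3, 0, 2]
Stage 1 (SUM): sum[0..0]=2, sum[0..1]=5, sum[0..2]=5, sum[0..3]=7 -> [2, 5, 5, 7]
Stage 2 (DIFF): s[0]=2, 5-2=3, 5-5=0, 7-5=2 -> [2, 3, 0, 2]
Stage 3 (DELAY): [0, 2, 3, 0] = [0, 2, 3, 0] -> [0, 2, 3, 0]
Stage 4 (ABS): |0|=0, |2|=2, |3|=3, |0|=0 -> [0, 2, 3, 0]
Stage 5 (SUM): sum[0..0]=0, sum[0..1]=2, sum[0..2]=5, sum[0..3]=5 -> [0, 2, 5, 5]
Stage 6 (CLIP -15 15): clip(0,-15,15)=0, clip(2,-15,15)=2, clip(5,-15,15)=5, clip(5,-15,15)=5 -> [0, 2, 5, 5]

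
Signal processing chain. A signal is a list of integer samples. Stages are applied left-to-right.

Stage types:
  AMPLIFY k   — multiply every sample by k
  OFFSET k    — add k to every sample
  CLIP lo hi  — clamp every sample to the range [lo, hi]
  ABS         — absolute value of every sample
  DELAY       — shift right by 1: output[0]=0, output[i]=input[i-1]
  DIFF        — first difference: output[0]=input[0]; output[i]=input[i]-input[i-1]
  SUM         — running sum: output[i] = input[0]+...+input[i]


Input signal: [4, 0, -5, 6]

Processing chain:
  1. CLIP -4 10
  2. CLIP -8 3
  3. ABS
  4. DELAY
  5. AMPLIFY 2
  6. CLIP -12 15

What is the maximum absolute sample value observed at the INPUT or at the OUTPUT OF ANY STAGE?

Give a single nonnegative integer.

Input: [4, 0, -5, 6] (max |s|=6)
Stage 1 (CLIP -4 10): clip(4,-4,10)=4, clip(0,-4,10)=0, clip(-5,-4,10)=-4, clip(6,-4,10)=6 -> [4, 0, -4, 6] (max |s|=6)
Stage 2 (CLIP -8 3): clip(4,-8,3)=3, clip(0,-8,3)=0, clip(-4,-8,3)=-4, clip(6,-8,3)=3 -> [3, 0, -4, 3] (max |s|=4)
Stage 3 (ABS): |3|=3, |0|=0, |-4|=4, |3|=3 -> [3, 0, 4, 3] (max |s|=4)
Stage 4 (DELAY): [0, 3, 0, 4] = [0, 3, 0, 4] -> [0, 3, 0, 4] (max |s|=4)
Stage 5 (AMPLIFY 2): 0*2=0, 3*2=6, 0*2=0, 4*2=8 -> [0, 6, 0, 8] (max |s|=8)
Stage 6 (CLIP -12 15): clip(0,-12,15)=0, clip(6,-12,15)=6, clip(0,-12,15)=0, clip(8,-12,15)=8 -> [0, 6, 0, 8] (max |s|=8)
Overall max amplitude: 8

Answer: 8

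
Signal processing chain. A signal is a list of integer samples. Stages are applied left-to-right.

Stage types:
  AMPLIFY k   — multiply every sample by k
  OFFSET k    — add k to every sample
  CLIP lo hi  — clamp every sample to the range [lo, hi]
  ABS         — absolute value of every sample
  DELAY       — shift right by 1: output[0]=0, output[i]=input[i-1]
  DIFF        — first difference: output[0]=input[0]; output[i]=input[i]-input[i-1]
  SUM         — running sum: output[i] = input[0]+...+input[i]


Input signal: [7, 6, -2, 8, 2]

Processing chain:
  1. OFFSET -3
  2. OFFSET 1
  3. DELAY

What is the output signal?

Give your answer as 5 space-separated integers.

Answer: 0 5 4 -4 6

Derivation:
Input: [7, 6, -2, 8, 2]
Stage 1 (OFFSET -3): 7+-3=4, 6+-3=3, -2+-3=-5, 8+-3=5, 2+-3=-1 -> [4, 3, -5, 5, -1]
Stage 2 (OFFSET 1): 4+1=5, 3+1=4, -5+1=-4, 5+1=6, -1+1=0 -> [5, 4, -4, 6, 0]
Stage 3 (DELAY): [0, 5, 4, -4, 6] = [0, 5, 4, -4, 6] -> [0, 5, 4, -4, 6]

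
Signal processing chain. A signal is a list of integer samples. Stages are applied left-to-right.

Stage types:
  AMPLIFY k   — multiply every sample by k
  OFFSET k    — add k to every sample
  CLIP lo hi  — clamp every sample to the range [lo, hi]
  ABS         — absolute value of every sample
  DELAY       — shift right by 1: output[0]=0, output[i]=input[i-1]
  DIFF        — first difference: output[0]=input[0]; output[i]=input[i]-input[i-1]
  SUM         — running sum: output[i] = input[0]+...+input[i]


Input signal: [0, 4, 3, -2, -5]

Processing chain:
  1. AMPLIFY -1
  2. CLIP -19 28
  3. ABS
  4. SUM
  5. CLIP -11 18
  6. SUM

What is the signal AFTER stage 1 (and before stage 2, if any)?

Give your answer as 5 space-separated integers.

Input: [0, 4, 3, -2, -5]
Stage 1 (AMPLIFY -1): 0*-1=0, 4*-1=-4, 3*-1=-3, -2*-1=2, -5*-1=5 -> [0, -4, -3, 2, 5]

Answer: 0 -4 -3 2 5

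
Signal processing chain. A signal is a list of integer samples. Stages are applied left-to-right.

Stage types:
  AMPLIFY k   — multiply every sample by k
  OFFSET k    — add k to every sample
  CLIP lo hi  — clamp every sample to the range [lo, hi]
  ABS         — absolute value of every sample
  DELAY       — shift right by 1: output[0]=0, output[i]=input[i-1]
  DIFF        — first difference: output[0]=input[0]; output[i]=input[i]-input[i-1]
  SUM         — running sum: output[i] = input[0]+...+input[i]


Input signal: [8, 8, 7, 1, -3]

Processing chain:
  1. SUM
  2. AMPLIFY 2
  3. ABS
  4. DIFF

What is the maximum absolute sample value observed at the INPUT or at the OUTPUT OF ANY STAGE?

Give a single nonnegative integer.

Answer: 48

Derivation:
Input: [8, 8, 7, 1, -3] (max |s|=8)
Stage 1 (SUM): sum[0..0]=8, sum[0..1]=16, sum[0..2]=23, sum[0..3]=24, sum[0..4]=21 -> [8, 16, 23, 24, 21] (max |s|=24)
Stage 2 (AMPLIFY 2): 8*2=16, 16*2=32, 23*2=46, 24*2=48, 21*2=42 -> [16, 32, 46, 48, 42] (max |s|=48)
Stage 3 (ABS): |16|=16, |32|=32, |46|=46, |48|=48, |42|=42 -> [16, 32, 46, 48, 42] (max |s|=48)
Stage 4 (DIFF): s[0]=16, 32-16=16, 46-32=14, 48-46=2, 42-48=-6 -> [16, 16, 14, 2, -6] (max |s|=16)
Overall max amplitude: 48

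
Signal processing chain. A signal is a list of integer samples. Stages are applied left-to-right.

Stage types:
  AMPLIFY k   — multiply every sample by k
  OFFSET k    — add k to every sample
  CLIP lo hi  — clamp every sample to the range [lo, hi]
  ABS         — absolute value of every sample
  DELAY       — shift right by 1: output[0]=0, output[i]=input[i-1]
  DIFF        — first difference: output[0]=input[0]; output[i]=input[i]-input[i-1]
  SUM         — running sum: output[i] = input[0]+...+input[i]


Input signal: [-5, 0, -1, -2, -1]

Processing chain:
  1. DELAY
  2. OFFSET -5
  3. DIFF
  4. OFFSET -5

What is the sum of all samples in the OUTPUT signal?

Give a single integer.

Input: [-5, 0, -1, -2, -1]
Stage 1 (DELAY): [0, -5, 0, -1, -2] = [0, -5, 0, -1, -2] -> [0, -5, 0, -1, -2]
Stage 2 (OFFSET -5): 0+-5=-5, -5+-5=-10, 0+-5=-5, -1+-5=-6, -2+-5=-7 -> [-5, -10, -5, -6, -7]
Stage 3 (DIFF): s[0]=-5, -10--5=-5, -5--10=5, -6--5=-1, -7--6=-1 -> [-5, -5, 5, -1, -1]
Stage 4 (OFFSET -5): -5+-5=-10, -5+-5=-10, 5+-5=0, -1+-5=-6, -1+-5=-6 -> [-10, -10, 0, -6, -6]
Output sum: -32

Answer: -32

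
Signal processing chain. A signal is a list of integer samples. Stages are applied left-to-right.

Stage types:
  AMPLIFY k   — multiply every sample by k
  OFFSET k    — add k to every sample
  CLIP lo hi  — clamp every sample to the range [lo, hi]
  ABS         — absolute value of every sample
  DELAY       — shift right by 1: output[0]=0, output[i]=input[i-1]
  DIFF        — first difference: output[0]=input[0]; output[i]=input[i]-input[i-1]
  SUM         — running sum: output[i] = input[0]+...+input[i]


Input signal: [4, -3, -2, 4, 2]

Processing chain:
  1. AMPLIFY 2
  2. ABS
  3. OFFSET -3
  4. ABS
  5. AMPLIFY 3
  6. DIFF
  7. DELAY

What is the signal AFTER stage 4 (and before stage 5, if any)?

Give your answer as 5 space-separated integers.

Answer: 5 3 1 5 1

Derivation:
Input: [4, -3, -2, 4, 2]
Stage 1 (AMPLIFY 2): 4*2=8, -3*2=-6, -2*2=-4, 4*2=8, 2*2=4 -> [8, -6, -4, 8, 4]
Stage 2 (ABS): |8|=8, |-6|=6, |-4|=4, |8|=8, |4|=4 -> [8, 6, 4, 8, 4]
Stage 3 (OFFSET -3): 8+-3=5, 6+-3=3, 4+-3=1, 8+-3=5, 4+-3=1 -> [5, 3, 1, 5, 1]
Stage 4 (ABS): |5|=5, |3|=3, |1|=1, |5|=5, |1|=1 -> [5, 3, 1, 5, 1]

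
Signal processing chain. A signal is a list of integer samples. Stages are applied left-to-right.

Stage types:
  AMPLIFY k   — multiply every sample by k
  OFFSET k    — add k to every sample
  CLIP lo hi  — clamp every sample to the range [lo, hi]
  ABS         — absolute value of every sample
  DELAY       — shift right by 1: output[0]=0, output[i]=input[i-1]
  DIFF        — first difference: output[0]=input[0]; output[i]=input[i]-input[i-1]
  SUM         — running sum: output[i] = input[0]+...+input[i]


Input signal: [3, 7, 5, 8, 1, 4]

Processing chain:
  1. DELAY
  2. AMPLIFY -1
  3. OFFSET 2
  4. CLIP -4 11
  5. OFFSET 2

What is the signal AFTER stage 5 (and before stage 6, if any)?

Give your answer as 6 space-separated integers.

Input: [3, 7, 5, 8, 1, 4]
Stage 1 (DELAY): [0, 3, 7, 5, 8, 1] = [0, 3, 7, 5, 8, 1] -> [0, 3, 7, 5, 8, 1]
Stage 2 (AMPLIFY -1): 0*-1=0, 3*-1=-3, 7*-1=-7, 5*-1=-5, 8*-1=-8, 1*-1=-1 -> [0, -3, -7, -5, -8, -1]
Stage 3 (OFFSET 2): 0+2=2, -3+2=-1, -7+2=-5, -5+2=-3, -8+2=-6, -1+2=1 -> [2, -1, -5, -3, -6, 1]
Stage 4 (CLIP -4 11): clip(2,-4,11)=2, clip(-1,-4,11)=-1, clip(-5,-4,11)=-4, clip(-3,-4,11)=-3, clip(-6,-4,11)=-4, clip(1,-4,11)=1 -> [2, -1, -4, -3, -4, 1]
Stage 5 (OFFSET 2): 2+2=4, -1+2=1, -4+2=-2, -3+2=-1, -4+2=-2, 1+2=3 -> [4, 1, -2, -1, -2, 3]

Answer: 4 1 -2 -1 -2 3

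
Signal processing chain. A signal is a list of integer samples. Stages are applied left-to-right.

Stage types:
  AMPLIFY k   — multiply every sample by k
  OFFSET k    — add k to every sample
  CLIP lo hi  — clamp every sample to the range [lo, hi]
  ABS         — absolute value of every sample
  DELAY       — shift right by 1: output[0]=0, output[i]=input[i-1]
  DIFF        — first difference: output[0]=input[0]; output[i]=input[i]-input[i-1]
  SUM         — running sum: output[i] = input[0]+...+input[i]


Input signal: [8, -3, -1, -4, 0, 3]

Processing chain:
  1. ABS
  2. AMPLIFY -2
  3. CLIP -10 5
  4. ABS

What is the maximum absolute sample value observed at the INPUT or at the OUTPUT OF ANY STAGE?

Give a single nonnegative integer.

Answer: 16

Derivation:
Input: [8, -3, -1, -4, 0, 3] (max |s|=8)
Stage 1 (ABS): |8|=8, |-3|=3, |-1|=1, |-4|=4, |0|=0, |3|=3 -> [8, 3, 1, 4, 0, 3] (max |s|=8)
Stage 2 (AMPLIFY -2): 8*-2=-16, 3*-2=-6, 1*-2=-2, 4*-2=-8, 0*-2=0, 3*-2=-6 -> [-16, -6, -2, -8, 0, -6] (max |s|=16)
Stage 3 (CLIP -10 5): clip(-16,-10,5)=-10, clip(-6,-10,5)=-6, clip(-2,-10,5)=-2, clip(-8,-10,5)=-8, clip(0,-10,5)=0, clip(-6,-10,5)=-6 -> [-10, -6, -2, -8, 0, -6] (max |s|=10)
Stage 4 (ABS): |-10|=10, |-6|=6, |-2|=2, |-8|=8, |0|=0, |-6|=6 -> [10, 6, 2, 8, 0, 6] (max |s|=10)
Overall max amplitude: 16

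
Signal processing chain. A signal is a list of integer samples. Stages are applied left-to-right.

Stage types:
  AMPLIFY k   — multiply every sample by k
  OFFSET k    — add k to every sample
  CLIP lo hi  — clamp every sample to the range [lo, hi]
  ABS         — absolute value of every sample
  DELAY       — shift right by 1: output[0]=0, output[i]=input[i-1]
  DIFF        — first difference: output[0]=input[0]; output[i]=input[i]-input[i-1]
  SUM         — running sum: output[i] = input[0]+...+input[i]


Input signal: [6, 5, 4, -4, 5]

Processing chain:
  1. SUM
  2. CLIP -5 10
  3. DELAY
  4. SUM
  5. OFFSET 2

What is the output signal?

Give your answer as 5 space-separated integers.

Answer: 2 8 18 28 38

Derivation:
Input: [6, 5, 4, -4, 5]
Stage 1 (SUM): sum[0..0]=6, sum[0..1]=11, sum[0..2]=15, sum[0..3]=11, sum[0..4]=16 -> [6, 11, 15, 11, 16]
Stage 2 (CLIP -5 10): clip(6,-5,10)=6, clip(11,-5,10)=10, clip(15,-5,10)=10, clip(11,-5,10)=10, clip(16,-5,10)=10 -> [6, 10, 10, 10, 10]
Stage 3 (DELAY): [0, 6, 10, 10, 10] = [0, 6, 10, 10, 10] -> [0, 6, 10, 10, 10]
Stage 4 (SUM): sum[0..0]=0, sum[0..1]=6, sum[0..2]=16, sum[0..3]=26, sum[0..4]=36 -> [0, 6, 16, 26, 36]
Stage 5 (OFFSET 2): 0+2=2, 6+2=8, 16+2=18, 26+2=28, 36+2=38 -> [2, 8, 18, 28, 38]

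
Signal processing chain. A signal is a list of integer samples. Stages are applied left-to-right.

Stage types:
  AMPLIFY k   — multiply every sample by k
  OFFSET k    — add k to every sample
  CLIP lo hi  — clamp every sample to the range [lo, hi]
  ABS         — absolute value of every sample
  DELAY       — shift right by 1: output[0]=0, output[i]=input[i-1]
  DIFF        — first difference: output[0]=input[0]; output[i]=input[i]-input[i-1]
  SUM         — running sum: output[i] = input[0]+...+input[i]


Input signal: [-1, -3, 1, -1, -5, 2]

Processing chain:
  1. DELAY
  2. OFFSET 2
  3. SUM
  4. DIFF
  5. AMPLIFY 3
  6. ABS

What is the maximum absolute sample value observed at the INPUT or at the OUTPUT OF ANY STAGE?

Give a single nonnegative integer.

Input: [-1, -3, 1, -1, -5, 2] (max |s|=5)
Stage 1 (DELAY): [0, -1, -3, 1, -1, -5] = [0, -1, -3, 1, -1, -5] -> [0, -1, -3, 1, -1, -5] (max |s|=5)
Stage 2 (OFFSET 2): 0+2=2, -1+2=1, -3+2=-1, 1+2=3, -1+2=1, -5+2=-3 -> [2, 1, -1, 3, 1, -3] (max |s|=3)
Stage 3 (SUM): sum[0..0]=2, sum[0..1]=3, sum[0..2]=2, sum[0..3]=5, sum[0..4]=6, sum[0..5]=3 -> [2, 3, 2, 5, 6, 3] (max |s|=6)
Stage 4 (DIFF): s[0]=2, 3-2=1, 2-3=-1, 5-2=3, 6-5=1, 3-6=-3 -> [2, 1, -1, 3, 1, -3] (max |s|=3)
Stage 5 (AMPLIFY 3): 2*3=6, 1*3=3, -1*3=-3, 3*3=9, 1*3=3, -3*3=-9 -> [6, 3, -3, 9, 3, -9] (max |s|=9)
Stage 6 (ABS): |6|=6, |3|=3, |-3|=3, |9|=9, |3|=3, |-9|=9 -> [6, 3, 3, 9, 3, 9] (max |s|=9)
Overall max amplitude: 9

Answer: 9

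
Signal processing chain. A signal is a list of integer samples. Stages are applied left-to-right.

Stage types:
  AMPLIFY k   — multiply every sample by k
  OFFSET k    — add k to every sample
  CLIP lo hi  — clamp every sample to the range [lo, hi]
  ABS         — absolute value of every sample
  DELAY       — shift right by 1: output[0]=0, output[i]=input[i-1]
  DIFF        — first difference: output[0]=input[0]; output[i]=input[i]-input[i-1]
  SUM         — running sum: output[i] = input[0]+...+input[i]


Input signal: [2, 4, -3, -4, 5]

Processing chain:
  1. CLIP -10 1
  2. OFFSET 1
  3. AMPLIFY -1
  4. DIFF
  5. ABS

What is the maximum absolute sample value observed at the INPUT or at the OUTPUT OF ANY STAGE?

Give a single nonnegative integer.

Input: [2, 4, -3, -4, 5] (max |s|=5)
Stage 1 (CLIP -10 1): clip(2,-10,1)=1, clip(4,-10,1)=1, clip(-3,-10,1)=-3, clip(-4,-10,1)=-4, clip(5,-10,1)=1 -> [1, 1, -3, -4, 1] (max |s|=4)
Stage 2 (OFFSET 1): 1+1=2, 1+1=2, -3+1=-2, -4+1=-3, 1+1=2 -> [2, 2, -2, -3, 2] (max |s|=3)
Stage 3 (AMPLIFY -1): 2*-1=-2, 2*-1=-2, -2*-1=2, -3*-1=3, 2*-1=-2 -> [-2, -2, 2, 3, -2] (max |s|=3)
Stage 4 (DIFF): s[0]=-2, -2--2=0, 2--2=4, 3-2=1, -2-3=-5 -> [-2, 0, 4, 1, -5] (max |s|=5)
Stage 5 (ABS): |-2|=2, |0|=0, |4|=4, |1|=1, |-5|=5 -> [2, 0, 4, 1, 5] (max |s|=5)
Overall max amplitude: 5

Answer: 5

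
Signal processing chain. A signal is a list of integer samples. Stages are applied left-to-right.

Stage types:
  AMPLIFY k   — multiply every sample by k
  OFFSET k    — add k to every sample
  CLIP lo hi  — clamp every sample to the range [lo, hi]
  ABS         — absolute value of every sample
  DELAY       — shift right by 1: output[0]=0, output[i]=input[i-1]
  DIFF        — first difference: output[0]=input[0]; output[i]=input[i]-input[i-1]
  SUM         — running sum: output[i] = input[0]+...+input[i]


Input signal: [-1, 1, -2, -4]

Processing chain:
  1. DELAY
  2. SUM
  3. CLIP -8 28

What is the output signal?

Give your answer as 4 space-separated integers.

Input: [-1, 1, -2, -4]
Stage 1 (DELAY): [0, -1, 1, -2] = [0, -1, 1, -2] -> [0, -1, 1, -2]
Stage 2 (SUM): sum[0..0]=0, sum[0..1]=-1, sum[0..2]=0, sum[0..3]=-2 -> [0, -1, 0, -2]
Stage 3 (CLIP -8 28): clip(0,-8,28)=0, clip(-1,-8,28)=-1, clip(0,-8,28)=0, clip(-2,-8,28)=-2 -> [0, -1, 0, -2]

Answer: 0 -1 0 -2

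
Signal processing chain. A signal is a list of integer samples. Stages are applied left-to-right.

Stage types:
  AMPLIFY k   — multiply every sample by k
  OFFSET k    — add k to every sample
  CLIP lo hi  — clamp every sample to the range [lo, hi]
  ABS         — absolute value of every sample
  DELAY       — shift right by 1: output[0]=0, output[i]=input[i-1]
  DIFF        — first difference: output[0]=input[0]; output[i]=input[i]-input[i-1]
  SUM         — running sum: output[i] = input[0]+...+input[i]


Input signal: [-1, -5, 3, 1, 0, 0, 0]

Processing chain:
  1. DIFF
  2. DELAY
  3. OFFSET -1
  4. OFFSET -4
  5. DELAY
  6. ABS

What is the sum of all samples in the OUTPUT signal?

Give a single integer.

Input: [-1, -5, 3, 1, 0, 0, 0]
Stage 1 (DIFF): s[0]=-1, -5--1=-4, 3--5=8, 1-3=-2, 0-1=-1, 0-0=0, 0-0=0 -> [-1, -4, 8, -2, -1, 0, 0]
Stage 2 (DELAY): [0, -1, -4, 8, -2, -1, 0] = [0, -1, -4, 8, -2, -1, 0] -> [0, -1, -4, 8, -2, -1, 0]
Stage 3 (OFFSET -1): 0+-1=-1, -1+-1=-2, -4+-1=-5, 8+-1=7, -2+-1=-3, -1+-1=-2, 0+-1=-1 -> [-1, -2, -5, 7, -3, -2, -1]
Stage 4 (OFFSET -4): -1+-4=-5, -2+-4=-6, -5+-4=-9, 7+-4=3, -3+-4=-7, -2+-4=-6, -1+-4=-5 -> [-5, -6, -9, 3, -7, -6, -5]
Stage 5 (DELAY): [0, -5, -6, -9, 3, -7, -6] = [0, -5, -6, -9, 3, -7, -6] -> [0, -5, -6, -9, 3, -7, -6]
Stage 6 (ABS): |0|=0, |-5|=5, |-6|=6, |-9|=9, |3|=3, |-7|=7, |-6|=6 -> [0, 5, 6, 9, 3, 7, 6]
Output sum: 36

Answer: 36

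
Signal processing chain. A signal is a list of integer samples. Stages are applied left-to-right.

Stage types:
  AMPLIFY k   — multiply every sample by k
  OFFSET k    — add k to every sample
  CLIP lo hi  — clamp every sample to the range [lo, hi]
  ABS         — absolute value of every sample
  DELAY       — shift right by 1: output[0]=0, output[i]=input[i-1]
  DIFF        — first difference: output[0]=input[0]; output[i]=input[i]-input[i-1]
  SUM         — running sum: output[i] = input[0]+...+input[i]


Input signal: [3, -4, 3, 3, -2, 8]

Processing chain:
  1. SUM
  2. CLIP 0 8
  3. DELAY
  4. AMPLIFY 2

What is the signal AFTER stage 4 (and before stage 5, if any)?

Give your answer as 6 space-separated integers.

Answer: 0 6 0 4 10 6

Derivation:
Input: [3, -4, 3, 3, -2, 8]
Stage 1 (SUM): sum[0..0]=3, sum[0..1]=-1, sum[0..2]=2, sum[0..3]=5, sum[0..4]=3, sum[0..5]=11 -> [3, -1, 2, 5, 3, 11]
Stage 2 (CLIP 0 8): clip(3,0,8)=3, clip(-1,0,8)=0, clip(2,0,8)=2, clip(5,0,8)=5, clip(3,0,8)=3, clip(11,0,8)=8 -> [3, 0, 2, 5, 3, 8]
Stage 3 (DELAY): [0, 3, 0, 2, 5, 3] = [0, 3, 0, 2, 5, 3] -> [0, 3, 0, 2, 5, 3]
Stage 4 (AMPLIFY 2): 0*2=0, 3*2=6, 0*2=0, 2*2=4, 5*2=10, 3*2=6 -> [0, 6, 0, 4, 10, 6]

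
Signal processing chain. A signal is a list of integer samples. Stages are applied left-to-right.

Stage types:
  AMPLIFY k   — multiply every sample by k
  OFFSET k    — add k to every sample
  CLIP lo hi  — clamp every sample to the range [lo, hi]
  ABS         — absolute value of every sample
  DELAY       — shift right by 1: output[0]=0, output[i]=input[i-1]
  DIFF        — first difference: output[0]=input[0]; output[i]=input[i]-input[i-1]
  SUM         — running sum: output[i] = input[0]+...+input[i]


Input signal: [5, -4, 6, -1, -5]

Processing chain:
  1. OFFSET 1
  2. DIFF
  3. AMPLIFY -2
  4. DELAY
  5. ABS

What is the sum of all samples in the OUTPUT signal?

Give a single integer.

Input: [5, -4, 6, -1, -5]
Stage 1 (OFFSET 1): 5+1=6, -4+1=-3, 6+1=7, -1+1=0, -5+1=-4 -> [6, -3, 7, 0, -4]
Stage 2 (DIFF): s[0]=6, -3-6=-9, 7--3=10, 0-7=-7, -4-0=-4 -> [6, -9, 10, -7, -4]
Stage 3 (AMPLIFY -2): 6*-2=-12, -9*-2=18, 10*-2=-20, -7*-2=14, -4*-2=8 -> [-12, 18, -20, 14, 8]
Stage 4 (DELAY): [0, -12, 18, -20, 14] = [0, -12, 18, -20, 14] -> [0, -12, 18, -20, 14]
Stage 5 (ABS): |0|=0, |-12|=12, |18|=18, |-20|=20, |14|=14 -> [0, 12, 18, 20, 14]
Output sum: 64

Answer: 64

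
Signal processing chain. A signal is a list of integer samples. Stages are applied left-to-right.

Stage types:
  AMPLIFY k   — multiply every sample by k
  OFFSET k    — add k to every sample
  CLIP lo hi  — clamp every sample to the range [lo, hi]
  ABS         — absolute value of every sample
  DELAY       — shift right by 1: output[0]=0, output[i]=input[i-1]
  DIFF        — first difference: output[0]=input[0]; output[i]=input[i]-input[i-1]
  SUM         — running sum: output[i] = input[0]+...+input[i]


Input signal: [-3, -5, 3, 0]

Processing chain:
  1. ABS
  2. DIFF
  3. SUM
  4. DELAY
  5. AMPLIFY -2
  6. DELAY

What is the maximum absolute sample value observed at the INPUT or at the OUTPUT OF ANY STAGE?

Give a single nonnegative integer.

Input: [-3, -5, 3, 0] (max |s|=5)
Stage 1 (ABS): |-3|=3, |-5|=5, |3|=3, |0|=0 -> [3, 5, 3, 0] (max |s|=5)
Stage 2 (DIFF): s[0]=3, 5-3=2, 3-5=-2, 0-3=-3 -> [3, 2, -2, -3] (max |s|=3)
Stage 3 (SUM): sum[0..0]=3, sum[0..1]=5, sum[0..2]=3, sum[0..3]=0 -> [3, 5, 3, 0] (max |s|=5)
Stage 4 (DELAY): [0, 3, 5, 3] = [0, 3, 5, 3] -> [0, 3, 5, 3] (max |s|=5)
Stage 5 (AMPLIFY -2): 0*-2=0, 3*-2=-6, 5*-2=-10, 3*-2=-6 -> [0, -6, -10, -6] (max |s|=10)
Stage 6 (DELAY): [0, 0, -6, -10] = [0, 0, -6, -10] -> [0, 0, -6, -10] (max |s|=10)
Overall max amplitude: 10

Answer: 10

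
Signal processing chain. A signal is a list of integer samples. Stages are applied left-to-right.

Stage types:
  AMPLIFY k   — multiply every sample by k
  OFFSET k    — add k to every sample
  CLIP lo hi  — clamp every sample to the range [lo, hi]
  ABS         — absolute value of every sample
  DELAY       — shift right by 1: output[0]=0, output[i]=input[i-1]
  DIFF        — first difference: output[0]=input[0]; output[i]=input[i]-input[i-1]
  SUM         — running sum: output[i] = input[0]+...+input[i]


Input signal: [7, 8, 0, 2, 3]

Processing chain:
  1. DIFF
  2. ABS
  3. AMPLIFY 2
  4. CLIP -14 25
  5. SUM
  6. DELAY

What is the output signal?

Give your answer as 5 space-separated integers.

Answer: 0 14 16 32 36

Derivation:
Input: [7, 8, 0, 2, 3]
Stage 1 (DIFF): s[0]=7, 8-7=1, 0-8=-8, 2-0=2, 3-2=1 -> [7, 1, -8, 2, 1]
Stage 2 (ABS): |7|=7, |1|=1, |-8|=8, |2|=2, |1|=1 -> [7, 1, 8, 2, 1]
Stage 3 (AMPLIFY 2): 7*2=14, 1*2=2, 8*2=16, 2*2=4, 1*2=2 -> [14, 2, 16, 4, 2]
Stage 4 (CLIP -14 25): clip(14,-14,25)=14, clip(2,-14,25)=2, clip(16,-14,25)=16, clip(4,-14,25)=4, clip(2,-14,25)=2 -> [14, 2, 16, 4, 2]
Stage 5 (SUM): sum[0..0]=14, sum[0..1]=16, sum[0..2]=32, sum[0..3]=36, sum[0..4]=38 -> [14, 16, 32, 36, 38]
Stage 6 (DELAY): [0, 14, 16, 32, 36] = [0, 14, 16, 32, 36] -> [0, 14, 16, 32, 36]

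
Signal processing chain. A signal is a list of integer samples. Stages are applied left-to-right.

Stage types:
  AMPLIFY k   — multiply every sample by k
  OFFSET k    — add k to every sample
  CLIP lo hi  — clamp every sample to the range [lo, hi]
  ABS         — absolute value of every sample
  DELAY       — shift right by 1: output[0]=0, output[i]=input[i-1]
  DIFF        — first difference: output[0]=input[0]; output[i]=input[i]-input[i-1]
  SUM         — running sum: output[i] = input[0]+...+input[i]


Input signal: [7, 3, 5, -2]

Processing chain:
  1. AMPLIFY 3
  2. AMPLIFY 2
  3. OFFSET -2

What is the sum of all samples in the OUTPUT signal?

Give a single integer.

Input: [7, 3, 5, -2]
Stage 1 (AMPLIFY 3): 7*3=21, 3*3=9, 5*3=15, -2*3=-6 -> [21, 9, 15, -6]
Stage 2 (AMPLIFY 2): 21*2=42, 9*2=18, 15*2=30, -6*2=-12 -> [42, 18, 30, -12]
Stage 3 (OFFSET -2): 42+-2=40, 18+-2=16, 30+-2=28, -12+-2=-14 -> [40, 16, 28, -14]
Output sum: 70

Answer: 70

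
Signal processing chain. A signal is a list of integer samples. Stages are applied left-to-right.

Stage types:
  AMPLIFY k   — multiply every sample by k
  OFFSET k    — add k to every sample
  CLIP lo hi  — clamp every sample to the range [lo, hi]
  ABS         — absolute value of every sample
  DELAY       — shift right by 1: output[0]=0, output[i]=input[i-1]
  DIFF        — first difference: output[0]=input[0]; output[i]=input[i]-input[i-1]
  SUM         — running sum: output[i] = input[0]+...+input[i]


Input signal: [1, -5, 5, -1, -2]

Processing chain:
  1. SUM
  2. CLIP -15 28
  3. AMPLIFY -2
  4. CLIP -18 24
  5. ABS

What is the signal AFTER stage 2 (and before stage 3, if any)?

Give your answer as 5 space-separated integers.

Input: [1, -5, 5, -1, -2]
Stage 1 (SUM): sum[0..0]=1, sum[0..1]=-4, sum[0..2]=1, sum[0..3]=0, sum[0..4]=-2 -> [1, -4, 1, 0, -2]
Stage 2 (CLIP -15 28): clip(1,-15,28)=1, clip(-4,-15,28)=-4, clip(1,-15,28)=1, clip(0,-15,28)=0, clip(-2,-15,28)=-2 -> [1, -4, 1, 0, -2]

Answer: 1 -4 1 0 -2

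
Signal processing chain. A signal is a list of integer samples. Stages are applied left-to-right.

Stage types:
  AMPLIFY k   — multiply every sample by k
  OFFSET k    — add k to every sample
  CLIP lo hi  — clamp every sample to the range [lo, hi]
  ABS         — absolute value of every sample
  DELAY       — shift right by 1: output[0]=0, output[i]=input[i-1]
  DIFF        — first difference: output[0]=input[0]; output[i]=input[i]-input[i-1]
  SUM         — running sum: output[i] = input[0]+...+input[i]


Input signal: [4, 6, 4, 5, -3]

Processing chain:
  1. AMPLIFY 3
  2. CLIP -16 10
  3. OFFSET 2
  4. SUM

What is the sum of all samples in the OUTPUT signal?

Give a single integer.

Input: [4, 6, 4, 5, -3]
Stage 1 (AMPLIFY 3): 4*3=12, 6*3=18, 4*3=12, 5*3=15, -3*3=-9 -> [12, 18, 12, 15, -9]
Stage 2 (CLIP -16 10): clip(12,-16,10)=10, clip(18,-16,10)=10, clip(12,-16,10)=10, clip(15,-16,10)=10, clip(-9,-16,10)=-9 -> [10, 10, 10, 10, -9]
Stage 3 (OFFSET 2): 10+2=12, 10+2=12, 10+2=12, 10+2=12, -9+2=-7 -> [12, 12, 12, 12, -7]
Stage 4 (SUM): sum[0..0]=12, sum[0..1]=24, sum[0..2]=36, sum[0..3]=48, sum[0..4]=41 -> [12, 24, 36, 48, 41]
Output sum: 161

Answer: 161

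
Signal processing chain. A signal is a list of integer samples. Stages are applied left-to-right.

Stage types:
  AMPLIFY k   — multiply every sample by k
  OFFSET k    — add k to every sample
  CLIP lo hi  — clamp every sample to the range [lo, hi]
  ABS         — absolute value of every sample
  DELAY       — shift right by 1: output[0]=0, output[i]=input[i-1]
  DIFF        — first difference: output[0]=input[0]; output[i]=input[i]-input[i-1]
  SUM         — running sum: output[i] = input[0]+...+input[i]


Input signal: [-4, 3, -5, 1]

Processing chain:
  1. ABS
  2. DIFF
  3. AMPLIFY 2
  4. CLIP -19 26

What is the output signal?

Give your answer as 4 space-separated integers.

Input: [-4, 3, -5, 1]
Stage 1 (ABS): |-4|=4, |3|=3, |-5|=5, |1|=1 -> [4, 3, 5, 1]
Stage 2 (DIFF): s[0]=4, 3-4=-1, 5-3=2, 1-5=-4 -> [4, -1, 2, -4]
Stage 3 (AMPLIFY 2): 4*2=8, -1*2=-2, 2*2=4, -4*2=-8 -> [8, -2, 4, -8]
Stage 4 (CLIP -19 26): clip(8,-19,26)=8, clip(-2,-19,26)=-2, clip(4,-19,26)=4, clip(-8,-19,26)=-8 -> [8, -2, 4, -8]

Answer: 8 -2 4 -8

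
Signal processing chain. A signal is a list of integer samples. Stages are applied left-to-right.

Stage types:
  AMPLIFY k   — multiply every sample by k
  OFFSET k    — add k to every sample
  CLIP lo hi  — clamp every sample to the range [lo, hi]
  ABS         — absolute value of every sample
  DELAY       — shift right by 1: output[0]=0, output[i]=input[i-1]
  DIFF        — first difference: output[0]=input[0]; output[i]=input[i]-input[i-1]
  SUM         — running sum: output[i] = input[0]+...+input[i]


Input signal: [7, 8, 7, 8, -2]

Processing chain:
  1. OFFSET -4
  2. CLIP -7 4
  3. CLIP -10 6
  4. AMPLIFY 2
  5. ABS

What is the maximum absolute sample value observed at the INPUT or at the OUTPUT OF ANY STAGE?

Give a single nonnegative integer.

Input: [7, 8, 7, 8, -2] (max |s|=8)
Stage 1 (OFFSET -4): 7+-4=3, 8+-4=4, 7+-4=3, 8+-4=4, -2+-4=-6 -> [3, 4, 3, 4, -6] (max |s|=6)
Stage 2 (CLIP -7 4): clip(3,-7,4)=3, clip(4,-7,4)=4, clip(3,-7,4)=3, clip(4,-7,4)=4, clip(-6,-7,4)=-6 -> [3, 4, 3, 4, -6] (max |s|=6)
Stage 3 (CLIP -10 6): clip(3,-10,6)=3, clip(4,-10,6)=4, clip(3,-10,6)=3, clip(4,-10,6)=4, clip(-6,-10,6)=-6 -> [3, 4, 3, 4, -6] (max |s|=6)
Stage 4 (AMPLIFY 2): 3*2=6, 4*2=8, 3*2=6, 4*2=8, -6*2=-12 -> [6, 8, 6, 8, -12] (max |s|=12)
Stage 5 (ABS): |6|=6, |8|=8, |6|=6, |8|=8, |-12|=12 -> [6, 8, 6, 8, 12] (max |s|=12)
Overall max amplitude: 12

Answer: 12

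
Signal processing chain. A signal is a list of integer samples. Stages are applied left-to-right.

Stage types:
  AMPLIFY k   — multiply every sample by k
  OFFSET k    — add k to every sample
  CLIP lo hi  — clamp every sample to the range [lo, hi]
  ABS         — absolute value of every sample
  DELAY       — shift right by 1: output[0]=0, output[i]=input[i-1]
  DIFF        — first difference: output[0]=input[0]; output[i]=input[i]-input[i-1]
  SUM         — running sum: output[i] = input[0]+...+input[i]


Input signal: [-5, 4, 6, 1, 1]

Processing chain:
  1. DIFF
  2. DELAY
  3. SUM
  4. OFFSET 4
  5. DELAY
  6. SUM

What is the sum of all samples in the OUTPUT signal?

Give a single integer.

Input: [-5, 4, 6, 1, 1]
Stage 1 (DIFF): s[0]=-5, 4--5=9, 6-4=2, 1-6=-5, 1-1=0 -> [-5, 9, 2, -5, 0]
Stage 2 (DELAY): [0, -5, 9, 2, -5] = [0, -5, 9, 2, -5] -> [0, -5, 9, 2, -5]
Stage 3 (SUM): sum[0..0]=0, sum[0..1]=-5, sum[0..2]=4, sum[0..3]=6, sum[0..4]=1 -> [0, -5, 4, 6, 1]
Stage 4 (OFFSET 4): 0+4=4, -5+4=-1, 4+4=8, 6+4=10, 1+4=5 -> [4, -1, 8, 10, 5]
Stage 5 (DELAY): [0, 4, -1, 8, 10] = [0, 4, -1, 8, 10] -> [0, 4, -1, 8, 10]
Stage 6 (SUM): sum[0..0]=0, sum[0..1]=4, sum[0..2]=3, sum[0..3]=11, sum[0..4]=21 -> [0, 4, 3, 11, 21]
Output sum: 39

Answer: 39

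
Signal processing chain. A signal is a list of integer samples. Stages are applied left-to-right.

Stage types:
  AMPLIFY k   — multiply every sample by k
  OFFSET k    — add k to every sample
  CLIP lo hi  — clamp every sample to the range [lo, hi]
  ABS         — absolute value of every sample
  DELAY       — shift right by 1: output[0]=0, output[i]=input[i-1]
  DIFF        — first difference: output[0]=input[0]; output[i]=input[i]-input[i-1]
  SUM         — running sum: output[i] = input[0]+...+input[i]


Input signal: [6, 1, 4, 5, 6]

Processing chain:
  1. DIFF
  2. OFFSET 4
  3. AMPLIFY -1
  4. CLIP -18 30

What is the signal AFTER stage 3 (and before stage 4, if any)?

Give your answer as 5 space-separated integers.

Input: [6, 1, 4, 5, 6]
Stage 1 (DIFF): s[0]=6, 1-6=-5, 4-1=3, 5-4=1, 6-5=1 -> [6, -5, 3, 1, 1]
Stage 2 (OFFSET 4): 6+4=10, -5+4=-1, 3+4=7, 1+4=5, 1+4=5 -> [10, -1, 7, 5, 5]
Stage 3 (AMPLIFY -1): 10*-1=-10, -1*-1=1, 7*-1=-7, 5*-1=-5, 5*-1=-5 -> [-10, 1, -7, -5, -5]

Answer: -10 1 -7 -5 -5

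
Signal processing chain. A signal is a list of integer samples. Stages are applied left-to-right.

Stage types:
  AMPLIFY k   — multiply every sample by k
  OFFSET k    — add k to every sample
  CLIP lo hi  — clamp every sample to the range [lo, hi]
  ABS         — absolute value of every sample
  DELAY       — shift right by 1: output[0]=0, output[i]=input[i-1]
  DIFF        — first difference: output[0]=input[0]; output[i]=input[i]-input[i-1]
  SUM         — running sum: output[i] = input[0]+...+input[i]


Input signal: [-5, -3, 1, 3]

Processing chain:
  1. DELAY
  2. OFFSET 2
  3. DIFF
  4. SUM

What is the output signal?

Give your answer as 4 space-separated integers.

Input: [-5, -3, 1, 3]
Stage 1 (DELAY): [0, -5, -3, 1] = [0, -5, -3, 1] -> [0, -5, -3, 1]
Stage 2 (OFFSET 2): 0+2=2, -5+2=-3, -3+2=-1, 1+2=3 -> [2, -3, -1, 3]
Stage 3 (DIFF): s[0]=2, -3-2=-5, -1--3=2, 3--1=4 -> [2, -5, 2, 4]
Stage 4 (SUM): sum[0..0]=2, sum[0..1]=-3, sum[0..2]=-1, sum[0..3]=3 -> [2, -3, -1, 3]

Answer: 2 -3 -1 3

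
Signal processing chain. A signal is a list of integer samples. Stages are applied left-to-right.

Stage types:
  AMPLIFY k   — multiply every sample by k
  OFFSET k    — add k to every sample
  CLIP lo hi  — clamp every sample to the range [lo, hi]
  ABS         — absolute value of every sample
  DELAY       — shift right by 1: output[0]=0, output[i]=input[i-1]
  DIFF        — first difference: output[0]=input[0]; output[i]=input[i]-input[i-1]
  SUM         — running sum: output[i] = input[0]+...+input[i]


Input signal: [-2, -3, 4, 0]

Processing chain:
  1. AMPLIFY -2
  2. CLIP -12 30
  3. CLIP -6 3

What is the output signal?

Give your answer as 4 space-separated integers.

Answer: 3 3 -6 0

Derivation:
Input: [-2, -3, 4, 0]
Stage 1 (AMPLIFY -2): -2*-2=4, -3*-2=6, 4*-2=-8, 0*-2=0 -> [4, 6, -8, 0]
Stage 2 (CLIP -12 30): clip(4,-12,30)=4, clip(6,-12,30)=6, clip(-8,-12,30)=-8, clip(0,-12,30)=0 -> [4, 6, -8, 0]
Stage 3 (CLIP -6 3): clip(4,-6,3)=3, clip(6,-6,3)=3, clip(-8,-6,3)=-6, clip(0,-6,3)=0 -> [3, 3, -6, 0]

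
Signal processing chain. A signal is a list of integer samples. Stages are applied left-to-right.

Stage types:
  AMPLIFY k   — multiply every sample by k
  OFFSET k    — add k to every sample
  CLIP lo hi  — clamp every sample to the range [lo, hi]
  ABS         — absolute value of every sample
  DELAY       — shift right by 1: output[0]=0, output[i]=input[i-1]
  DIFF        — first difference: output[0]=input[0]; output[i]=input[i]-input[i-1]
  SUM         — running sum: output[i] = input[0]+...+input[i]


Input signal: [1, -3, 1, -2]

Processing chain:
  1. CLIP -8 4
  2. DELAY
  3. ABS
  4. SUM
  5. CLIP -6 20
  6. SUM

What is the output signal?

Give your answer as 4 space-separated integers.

Answer: 0 1 5 10

Derivation:
Input: [1, -3, 1, -2]
Stage 1 (CLIP -8 4): clip(1,-8,4)=1, clip(-3,-8,4)=-3, clip(1,-8,4)=1, clip(-2,-8,4)=-2 -> [1, -3, 1, -2]
Stage 2 (DELAY): [0, 1, -3, 1] = [0, 1, -3, 1] -> [0, 1, -3, 1]
Stage 3 (ABS): |0|=0, |1|=1, |-3|=3, |1|=1 -> [0, 1, 3, 1]
Stage 4 (SUM): sum[0..0]=0, sum[0..1]=1, sum[0..2]=4, sum[0..3]=5 -> [0, 1, 4, 5]
Stage 5 (CLIP -6 20): clip(0,-6,20)=0, clip(1,-6,20)=1, clip(4,-6,20)=4, clip(5,-6,20)=5 -> [0, 1, 4, 5]
Stage 6 (SUM): sum[0..0]=0, sum[0..1]=1, sum[0..2]=5, sum[0..3]=10 -> [0, 1, 5, 10]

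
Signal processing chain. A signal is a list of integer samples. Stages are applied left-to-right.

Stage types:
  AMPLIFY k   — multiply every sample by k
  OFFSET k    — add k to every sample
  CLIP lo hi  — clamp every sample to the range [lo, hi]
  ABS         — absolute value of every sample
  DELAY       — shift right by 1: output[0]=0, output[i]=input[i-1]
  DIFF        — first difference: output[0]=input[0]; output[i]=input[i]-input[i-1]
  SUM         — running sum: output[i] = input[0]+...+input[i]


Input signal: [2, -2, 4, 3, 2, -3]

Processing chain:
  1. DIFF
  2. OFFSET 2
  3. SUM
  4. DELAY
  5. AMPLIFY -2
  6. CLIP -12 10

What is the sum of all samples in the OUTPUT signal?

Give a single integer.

Input: [2, -2, 4, 3, 2, -3]
Stage 1 (DIFF): s[0]=2, -2-2=-4, 4--2=6, 3-4=-1, 2-3=-1, -3-2=-5 -> [2, -4, 6, -1, -1, -5]
Stage 2 (OFFSET 2): 2+2=4, -4+2=-2, 6+2=8, -1+2=1, -1+2=1, -5+2=-3 -> [4, -2, 8, 1, 1, -3]
Stage 3 (SUM): sum[0..0]=4, sum[0..1]=2, sum[0..2]=10, sum[0..3]=11, sum[0..4]=12, sum[0..5]=9 -> [4, 2, 10, 11, 12, 9]
Stage 4 (DELAY): [0, 4, 2, 10, 11, 12] = [0, 4, 2, 10, 11, 12] -> [0, 4, 2, 10, 11, 12]
Stage 5 (AMPLIFY -2): 0*-2=0, 4*-2=-8, 2*-2=-4, 10*-2=-20, 11*-2=-22, 12*-2=-24 -> [0, -8, -4, -20, -22, -24]
Stage 6 (CLIP -12 10): clip(0,-12,10)=0, clip(-8,-12,10)=-8, clip(-4,-12,10)=-4, clip(-20,-12,10)=-12, clip(-22,-12,10)=-12, clip(-24,-12,10)=-12 -> [0, -8, -4, -12, -12, -12]
Output sum: -48

Answer: -48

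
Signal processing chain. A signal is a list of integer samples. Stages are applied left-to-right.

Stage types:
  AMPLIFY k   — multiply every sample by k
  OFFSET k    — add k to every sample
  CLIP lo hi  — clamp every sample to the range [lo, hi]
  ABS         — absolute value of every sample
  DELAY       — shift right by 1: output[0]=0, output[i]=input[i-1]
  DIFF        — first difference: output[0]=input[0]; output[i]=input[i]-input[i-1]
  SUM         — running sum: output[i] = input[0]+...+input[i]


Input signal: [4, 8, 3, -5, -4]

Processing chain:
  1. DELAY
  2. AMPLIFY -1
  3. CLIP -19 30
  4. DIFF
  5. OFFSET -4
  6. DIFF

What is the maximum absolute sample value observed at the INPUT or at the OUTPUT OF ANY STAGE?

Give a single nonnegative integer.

Input: [4, 8, 3, -5, -4] (max |s|=8)
Stage 1 (DELAY): [0, 4, 8, 3, -5] = [0, 4, 8, 3, -5] -> [0, 4, 8, 3, -5] (max |s|=8)
Stage 2 (AMPLIFY -1): 0*-1=0, 4*-1=-4, 8*-1=-8, 3*-1=-3, -5*-1=5 -> [0, -4, -8, -3, 5] (max |s|=8)
Stage 3 (CLIP -19 30): clip(0,-19,30)=0, clip(-4,-19,30)=-4, clip(-8,-19,30)=-8, clip(-3,-19,30)=-3, clip(5,-19,30)=5 -> [0, -4, -8, -3, 5] (max |s|=8)
Stage 4 (DIFF): s[0]=0, -4-0=-4, -8--4=-4, -3--8=5, 5--3=8 -> [0, -4, -4, 5, 8] (max |s|=8)
Stage 5 (OFFSET -4): 0+-4=-4, -4+-4=-8, -4+-4=-8, 5+-4=1, 8+-4=4 -> [-4, -8, -8, 1, 4] (max |s|=8)
Stage 6 (DIFF): s[0]=-4, -8--4=-4, -8--8=0, 1--8=9, 4-1=3 -> [-4, -4, 0, 9, 3] (max |s|=9)
Overall max amplitude: 9

Answer: 9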